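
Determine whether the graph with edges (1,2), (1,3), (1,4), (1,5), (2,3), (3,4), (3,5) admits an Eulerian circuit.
Yes (the graph is connected and all 5 vertices have even degree)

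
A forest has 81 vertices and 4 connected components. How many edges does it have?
77 (Each of the 4 component trees on V_i vertices has V_i - 1 edges; summing gives V - C = 81 - 4 = 77)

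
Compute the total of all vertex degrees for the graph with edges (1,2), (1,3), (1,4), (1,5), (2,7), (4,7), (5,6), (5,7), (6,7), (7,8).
20 (handshake: sum of degrees = 2|E| = 2 x 10 = 20)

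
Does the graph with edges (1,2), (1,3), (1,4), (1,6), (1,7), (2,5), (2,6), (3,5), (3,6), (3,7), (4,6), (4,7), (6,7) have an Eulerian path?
No (4 vertices have odd degree: {1, 2, 4, 6}; Eulerian path requires 0 or 2)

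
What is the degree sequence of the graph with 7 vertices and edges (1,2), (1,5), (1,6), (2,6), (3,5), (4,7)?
[3, 2, 2, 2, 1, 1, 1] (degrees: deg(1)=3, deg(2)=2, deg(3)=1, deg(4)=1, deg(5)=2, deg(6)=2, deg(7)=1)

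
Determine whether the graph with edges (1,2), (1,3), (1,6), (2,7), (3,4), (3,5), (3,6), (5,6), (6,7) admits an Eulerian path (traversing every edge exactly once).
Yes (the graph is connected and exactly 2 vertices have odd degree: {1, 4}; any Eulerian path must start and end at those)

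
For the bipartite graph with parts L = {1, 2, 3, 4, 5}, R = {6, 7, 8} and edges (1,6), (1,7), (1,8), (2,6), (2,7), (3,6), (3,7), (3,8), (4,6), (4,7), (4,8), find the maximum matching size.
3 (matching: (1,8), (2,7), (3,6); upper bound min(|L|,|R|) = min(5,3) = 3)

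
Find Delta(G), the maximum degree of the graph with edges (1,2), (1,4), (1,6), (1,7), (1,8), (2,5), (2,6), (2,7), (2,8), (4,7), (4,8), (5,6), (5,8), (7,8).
5 (attained at vertices 1, 2, 8)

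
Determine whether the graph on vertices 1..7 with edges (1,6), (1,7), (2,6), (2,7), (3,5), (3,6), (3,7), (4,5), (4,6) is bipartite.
Yes. Partition: {1, 2, 3, 4}, {5, 6, 7}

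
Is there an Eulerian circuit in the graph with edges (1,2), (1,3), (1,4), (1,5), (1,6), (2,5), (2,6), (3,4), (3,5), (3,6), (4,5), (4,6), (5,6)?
No (4 vertices have odd degree: {1, 2, 5, 6}; Eulerian circuit requires 0)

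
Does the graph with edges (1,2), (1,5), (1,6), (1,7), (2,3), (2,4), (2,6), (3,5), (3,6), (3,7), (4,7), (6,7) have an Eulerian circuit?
Yes (the graph is connected and all 7 vertices have even degree)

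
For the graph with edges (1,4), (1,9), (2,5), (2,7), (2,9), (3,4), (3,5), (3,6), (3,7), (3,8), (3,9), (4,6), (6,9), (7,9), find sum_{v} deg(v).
28 (handshake: sum of degrees = 2|E| = 2 x 14 = 28)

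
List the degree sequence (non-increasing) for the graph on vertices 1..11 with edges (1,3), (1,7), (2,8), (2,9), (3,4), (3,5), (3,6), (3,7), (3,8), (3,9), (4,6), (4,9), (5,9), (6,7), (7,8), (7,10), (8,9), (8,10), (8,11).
[7, 6, 5, 5, 3, 3, 2, 2, 2, 2, 1] (degrees: deg(1)=2, deg(2)=2, deg(3)=7, deg(4)=3, deg(5)=2, deg(6)=3, deg(7)=5, deg(8)=6, deg(9)=5, deg(10)=2, deg(11)=1)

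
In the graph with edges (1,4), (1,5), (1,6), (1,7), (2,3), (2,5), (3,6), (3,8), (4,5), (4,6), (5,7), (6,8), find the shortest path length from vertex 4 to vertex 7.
2 (path: 4 -> 5 -> 7, 2 edges)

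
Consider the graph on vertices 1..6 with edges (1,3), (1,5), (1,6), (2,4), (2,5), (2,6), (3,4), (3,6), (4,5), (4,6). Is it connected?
Yes (BFS from 1 visits [1, 3, 5, 6, 4, 2] — all 6 vertices reached)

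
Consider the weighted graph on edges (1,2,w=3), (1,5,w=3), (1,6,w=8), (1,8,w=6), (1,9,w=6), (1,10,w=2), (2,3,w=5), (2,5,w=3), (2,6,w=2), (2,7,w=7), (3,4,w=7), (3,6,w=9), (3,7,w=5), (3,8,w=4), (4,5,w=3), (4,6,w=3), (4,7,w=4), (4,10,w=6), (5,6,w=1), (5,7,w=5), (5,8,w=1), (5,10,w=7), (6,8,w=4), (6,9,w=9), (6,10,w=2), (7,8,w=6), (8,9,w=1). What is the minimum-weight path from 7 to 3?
5 (path: 7 -> 3; weights 5 = 5)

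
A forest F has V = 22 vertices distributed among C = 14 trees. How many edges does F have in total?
8 (Each of the 14 component trees on V_i vertices has V_i - 1 edges; summing gives V - C = 22 - 14 = 8)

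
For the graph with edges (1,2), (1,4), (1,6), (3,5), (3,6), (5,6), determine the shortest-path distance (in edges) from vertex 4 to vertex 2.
2 (path: 4 -> 1 -> 2, 2 edges)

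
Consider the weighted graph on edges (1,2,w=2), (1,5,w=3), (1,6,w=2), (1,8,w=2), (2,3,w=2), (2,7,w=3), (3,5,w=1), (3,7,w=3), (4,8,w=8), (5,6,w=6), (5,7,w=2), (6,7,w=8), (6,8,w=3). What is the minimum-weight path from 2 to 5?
3 (path: 2 -> 3 -> 5; weights 2 + 1 = 3)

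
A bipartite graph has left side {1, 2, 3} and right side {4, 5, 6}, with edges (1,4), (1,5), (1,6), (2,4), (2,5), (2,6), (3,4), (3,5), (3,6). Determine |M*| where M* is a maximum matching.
3 (matching: (1,6), (2,5), (3,4); upper bound min(|L|,|R|) = min(3,3) = 3)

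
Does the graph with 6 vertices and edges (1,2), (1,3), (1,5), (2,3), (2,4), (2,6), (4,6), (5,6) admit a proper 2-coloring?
No (odd cycle of length 3: 2 -> 1 -> 3 -> 2)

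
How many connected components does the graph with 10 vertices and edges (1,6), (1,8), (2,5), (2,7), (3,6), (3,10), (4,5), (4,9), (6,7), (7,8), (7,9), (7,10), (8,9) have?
1 (components: {1, 2, 3, 4, 5, 6, 7, 8, 9, 10})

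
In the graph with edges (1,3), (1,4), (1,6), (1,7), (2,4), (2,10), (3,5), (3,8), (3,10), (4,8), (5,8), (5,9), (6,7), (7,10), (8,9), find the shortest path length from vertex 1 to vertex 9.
3 (path: 1 -> 3 -> 5 -> 9, 3 edges)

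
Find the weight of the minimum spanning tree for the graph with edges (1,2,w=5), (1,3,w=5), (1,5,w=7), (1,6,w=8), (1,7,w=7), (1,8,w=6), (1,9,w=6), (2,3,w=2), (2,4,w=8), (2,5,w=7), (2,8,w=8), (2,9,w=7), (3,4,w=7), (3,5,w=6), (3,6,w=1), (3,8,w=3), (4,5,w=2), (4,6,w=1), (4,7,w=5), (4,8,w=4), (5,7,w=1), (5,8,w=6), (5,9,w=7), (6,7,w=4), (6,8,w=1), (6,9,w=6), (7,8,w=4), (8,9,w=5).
18 (MST edges: (1,2,w=5), (2,3,w=2), (3,6,w=1), (4,5,w=2), (4,6,w=1), (5,7,w=1), (6,8,w=1), (8,9,w=5); sum of weights 5 + 2 + 1 + 2 + 1 + 1 + 1 + 5 = 18)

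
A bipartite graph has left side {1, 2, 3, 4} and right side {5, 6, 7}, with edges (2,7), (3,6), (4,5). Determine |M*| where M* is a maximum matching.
3 (matching: (2,7), (3,6), (4,5); upper bound min(|L|,|R|) = min(4,3) = 3)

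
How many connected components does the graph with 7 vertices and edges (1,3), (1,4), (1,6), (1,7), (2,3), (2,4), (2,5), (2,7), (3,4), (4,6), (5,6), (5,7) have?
1 (components: {1, 2, 3, 4, 5, 6, 7})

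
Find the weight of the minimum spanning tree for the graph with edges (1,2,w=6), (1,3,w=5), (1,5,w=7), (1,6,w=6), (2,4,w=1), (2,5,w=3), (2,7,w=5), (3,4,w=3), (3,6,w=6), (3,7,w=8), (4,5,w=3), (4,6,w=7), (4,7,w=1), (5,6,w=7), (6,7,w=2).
15 (MST edges: (1,3,w=5), (2,4,w=1), (2,5,w=3), (3,4,w=3), (4,7,w=1), (6,7,w=2); sum of weights 5 + 1 + 3 + 3 + 1 + 2 = 15)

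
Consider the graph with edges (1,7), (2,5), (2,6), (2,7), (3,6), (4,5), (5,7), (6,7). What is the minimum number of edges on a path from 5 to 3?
3 (path: 5 -> 7 -> 6 -> 3, 3 edges)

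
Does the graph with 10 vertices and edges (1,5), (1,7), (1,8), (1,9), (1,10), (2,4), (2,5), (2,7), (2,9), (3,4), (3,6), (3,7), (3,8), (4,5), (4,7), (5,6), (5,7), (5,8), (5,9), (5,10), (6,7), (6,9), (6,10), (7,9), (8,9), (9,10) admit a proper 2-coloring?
No (odd cycle of length 3: 5 -> 1 -> 8 -> 5)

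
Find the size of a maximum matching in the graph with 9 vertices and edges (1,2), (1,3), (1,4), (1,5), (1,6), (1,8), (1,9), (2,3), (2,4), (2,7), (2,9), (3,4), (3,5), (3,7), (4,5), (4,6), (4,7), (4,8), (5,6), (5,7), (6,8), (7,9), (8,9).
4 (matching: (1,9), (2,7), (4,8), (5,6); upper bound floor(n/2) = floor(9/2) = 4)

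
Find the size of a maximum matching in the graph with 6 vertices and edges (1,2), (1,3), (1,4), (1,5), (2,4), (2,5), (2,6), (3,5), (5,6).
3 (matching: (1,4), (2,6), (3,5); upper bound floor(n/2) = floor(6/2) = 3)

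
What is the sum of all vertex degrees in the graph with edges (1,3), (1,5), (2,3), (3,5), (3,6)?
10 (handshake: sum of degrees = 2|E| = 2 x 5 = 10)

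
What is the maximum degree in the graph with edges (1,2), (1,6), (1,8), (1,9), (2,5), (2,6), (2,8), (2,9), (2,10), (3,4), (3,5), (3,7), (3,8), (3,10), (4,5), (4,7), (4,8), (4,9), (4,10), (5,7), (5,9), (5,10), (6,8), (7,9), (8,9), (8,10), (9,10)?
7 (attained at vertices 8, 9)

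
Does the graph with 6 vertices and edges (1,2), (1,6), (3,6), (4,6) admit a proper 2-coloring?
Yes. Partition: {1, 3, 4, 5}, {2, 6}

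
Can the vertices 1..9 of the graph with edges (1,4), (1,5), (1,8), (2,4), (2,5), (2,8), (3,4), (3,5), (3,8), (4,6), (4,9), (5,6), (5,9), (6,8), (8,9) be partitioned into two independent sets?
Yes. Partition: {1, 2, 3, 6, 7, 9}, {4, 5, 8}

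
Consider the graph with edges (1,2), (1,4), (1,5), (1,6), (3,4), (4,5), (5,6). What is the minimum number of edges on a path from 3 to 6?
3 (path: 3 -> 4 -> 5 -> 6, 3 edges)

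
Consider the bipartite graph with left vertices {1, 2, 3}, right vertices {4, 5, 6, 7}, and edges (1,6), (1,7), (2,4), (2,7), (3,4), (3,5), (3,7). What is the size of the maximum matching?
3 (matching: (1,6), (2,7), (3,5); upper bound min(|L|,|R|) = min(3,4) = 3)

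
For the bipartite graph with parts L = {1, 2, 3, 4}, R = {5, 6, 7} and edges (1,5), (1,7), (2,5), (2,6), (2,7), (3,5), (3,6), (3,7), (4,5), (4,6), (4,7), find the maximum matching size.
3 (matching: (1,7), (2,6), (3,5); upper bound min(|L|,|R|) = min(4,3) = 3)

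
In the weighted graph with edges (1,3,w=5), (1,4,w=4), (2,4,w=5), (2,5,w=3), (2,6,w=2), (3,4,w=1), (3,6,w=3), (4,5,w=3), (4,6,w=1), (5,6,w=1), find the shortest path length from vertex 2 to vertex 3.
4 (path: 2 -> 6 -> 4 -> 3; weights 2 + 1 + 1 = 4)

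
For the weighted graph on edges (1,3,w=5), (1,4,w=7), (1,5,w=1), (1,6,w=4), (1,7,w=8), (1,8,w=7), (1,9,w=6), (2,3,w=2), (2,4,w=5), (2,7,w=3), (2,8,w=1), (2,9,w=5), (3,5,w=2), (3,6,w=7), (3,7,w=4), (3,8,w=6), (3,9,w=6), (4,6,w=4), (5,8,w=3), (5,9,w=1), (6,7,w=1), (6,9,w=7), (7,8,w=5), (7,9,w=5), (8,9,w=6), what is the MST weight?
15 (MST edges: (1,5,w=1), (2,3,w=2), (2,7,w=3), (2,8,w=1), (3,5,w=2), (4,6,w=4), (5,9,w=1), (6,7,w=1); sum of weights 1 + 2 + 3 + 1 + 2 + 4 + 1 + 1 = 15)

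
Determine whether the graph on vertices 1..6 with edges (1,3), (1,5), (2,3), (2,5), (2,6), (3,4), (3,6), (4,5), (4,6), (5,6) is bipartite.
No (odd cycle of length 3: 4 -> 5 -> 6 -> 4)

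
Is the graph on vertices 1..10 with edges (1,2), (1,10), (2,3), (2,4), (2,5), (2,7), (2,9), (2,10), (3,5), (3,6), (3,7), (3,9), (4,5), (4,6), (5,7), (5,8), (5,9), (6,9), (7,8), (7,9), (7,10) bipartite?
No (odd cycle of length 3: 2 -> 1 -> 10 -> 2)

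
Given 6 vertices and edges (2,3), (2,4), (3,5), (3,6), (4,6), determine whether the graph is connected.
No, it has 2 components: {1}, {2, 3, 4, 5, 6}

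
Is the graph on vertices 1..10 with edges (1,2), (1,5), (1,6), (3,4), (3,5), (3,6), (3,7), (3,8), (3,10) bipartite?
Yes. Partition: {1, 3, 9}, {2, 4, 5, 6, 7, 8, 10}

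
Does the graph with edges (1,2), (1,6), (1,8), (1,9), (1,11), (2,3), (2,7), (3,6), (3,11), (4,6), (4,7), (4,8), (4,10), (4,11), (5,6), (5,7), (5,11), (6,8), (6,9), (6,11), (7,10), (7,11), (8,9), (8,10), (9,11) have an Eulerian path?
No (10 vertices have odd degree: {1, 2, 3, 4, 5, 6, 7, 8, 10, 11}; Eulerian path requires 0 or 2)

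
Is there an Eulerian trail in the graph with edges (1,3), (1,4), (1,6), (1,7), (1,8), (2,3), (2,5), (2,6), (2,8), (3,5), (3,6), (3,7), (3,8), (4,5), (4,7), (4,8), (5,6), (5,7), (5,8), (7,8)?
Yes (the graph is connected and exactly 2 vertices have odd degree: {1, 7}; any Eulerian path must start and end at those)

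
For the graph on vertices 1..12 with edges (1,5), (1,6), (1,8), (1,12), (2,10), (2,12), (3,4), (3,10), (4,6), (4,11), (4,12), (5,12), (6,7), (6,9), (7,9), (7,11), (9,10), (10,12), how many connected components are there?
1 (components: {1, 2, 3, 4, 5, 6, 7, 8, 9, 10, 11, 12})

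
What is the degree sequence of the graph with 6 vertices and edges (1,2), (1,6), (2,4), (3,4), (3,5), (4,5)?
[3, 2, 2, 2, 2, 1] (degrees: deg(1)=2, deg(2)=2, deg(3)=2, deg(4)=3, deg(5)=2, deg(6)=1)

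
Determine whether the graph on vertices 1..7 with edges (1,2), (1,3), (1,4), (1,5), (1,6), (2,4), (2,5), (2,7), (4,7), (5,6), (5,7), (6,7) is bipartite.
No (odd cycle of length 3: 4 -> 1 -> 2 -> 4)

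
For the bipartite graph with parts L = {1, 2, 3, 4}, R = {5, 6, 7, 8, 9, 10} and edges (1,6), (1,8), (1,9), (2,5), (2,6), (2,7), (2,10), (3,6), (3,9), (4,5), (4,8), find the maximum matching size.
4 (matching: (1,9), (2,10), (3,6), (4,8); upper bound min(|L|,|R|) = min(4,6) = 4)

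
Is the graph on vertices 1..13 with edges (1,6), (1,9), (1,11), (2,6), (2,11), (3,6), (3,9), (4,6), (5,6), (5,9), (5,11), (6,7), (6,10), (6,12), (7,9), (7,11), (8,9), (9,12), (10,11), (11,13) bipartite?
Yes. Partition: {1, 2, 3, 4, 5, 7, 8, 10, 12, 13}, {6, 9, 11}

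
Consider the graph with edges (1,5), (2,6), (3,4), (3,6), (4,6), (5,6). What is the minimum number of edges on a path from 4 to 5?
2 (path: 4 -> 6 -> 5, 2 edges)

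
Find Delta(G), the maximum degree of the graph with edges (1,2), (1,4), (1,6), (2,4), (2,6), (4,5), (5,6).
3 (attained at vertices 1, 2, 4, 6)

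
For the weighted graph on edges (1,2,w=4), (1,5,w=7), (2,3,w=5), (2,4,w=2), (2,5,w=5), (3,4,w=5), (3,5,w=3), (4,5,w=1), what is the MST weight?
10 (MST edges: (1,2,w=4), (2,4,w=2), (3,5,w=3), (4,5,w=1); sum of weights 4 + 2 + 3 + 1 = 10)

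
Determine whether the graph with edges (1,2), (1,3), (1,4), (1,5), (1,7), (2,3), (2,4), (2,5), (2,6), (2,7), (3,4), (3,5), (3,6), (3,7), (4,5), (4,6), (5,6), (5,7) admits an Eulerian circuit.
No (2 vertices have odd degree: {1, 4}; Eulerian circuit requires 0)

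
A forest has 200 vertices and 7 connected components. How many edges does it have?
193 (Each of the 7 component trees on V_i vertices has V_i - 1 edges; summing gives V - C = 200 - 7 = 193)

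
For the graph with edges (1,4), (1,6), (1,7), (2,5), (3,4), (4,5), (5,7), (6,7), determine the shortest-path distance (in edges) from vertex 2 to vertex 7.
2 (path: 2 -> 5 -> 7, 2 edges)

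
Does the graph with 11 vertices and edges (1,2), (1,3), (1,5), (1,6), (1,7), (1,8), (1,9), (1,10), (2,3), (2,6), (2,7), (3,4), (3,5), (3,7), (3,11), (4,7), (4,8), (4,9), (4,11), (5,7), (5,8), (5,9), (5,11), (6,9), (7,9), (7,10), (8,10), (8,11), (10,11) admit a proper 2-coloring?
No (odd cycle of length 3: 6 -> 1 -> 2 -> 6)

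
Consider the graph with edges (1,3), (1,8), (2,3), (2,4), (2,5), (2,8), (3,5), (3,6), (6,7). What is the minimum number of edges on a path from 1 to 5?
2 (path: 1 -> 3 -> 5, 2 edges)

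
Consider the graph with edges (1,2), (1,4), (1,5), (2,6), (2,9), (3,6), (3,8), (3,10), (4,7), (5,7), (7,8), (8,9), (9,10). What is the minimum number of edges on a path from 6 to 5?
3 (path: 6 -> 2 -> 1 -> 5, 3 edges)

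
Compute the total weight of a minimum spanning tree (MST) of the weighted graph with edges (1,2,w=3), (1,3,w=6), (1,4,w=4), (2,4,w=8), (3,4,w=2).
9 (MST edges: (1,2,w=3), (1,4,w=4), (3,4,w=2); sum of weights 3 + 4 + 2 = 9)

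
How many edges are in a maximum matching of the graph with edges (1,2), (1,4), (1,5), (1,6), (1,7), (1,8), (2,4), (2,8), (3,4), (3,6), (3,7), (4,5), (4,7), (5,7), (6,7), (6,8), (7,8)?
4 (matching: (1,2), (3,6), (4,5), (7,8); upper bound floor(n/2) = floor(8/2) = 4)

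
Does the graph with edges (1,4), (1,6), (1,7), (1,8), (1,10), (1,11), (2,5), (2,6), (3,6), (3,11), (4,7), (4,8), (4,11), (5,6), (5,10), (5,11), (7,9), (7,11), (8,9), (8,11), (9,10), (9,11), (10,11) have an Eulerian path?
Yes — and in fact it has an Eulerian circuit (the graph is connected and all 11 vertices have even degree)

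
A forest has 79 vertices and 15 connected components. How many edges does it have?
64 (Each of the 15 component trees on V_i vertices has V_i - 1 edges; summing gives V - C = 79 - 15 = 64)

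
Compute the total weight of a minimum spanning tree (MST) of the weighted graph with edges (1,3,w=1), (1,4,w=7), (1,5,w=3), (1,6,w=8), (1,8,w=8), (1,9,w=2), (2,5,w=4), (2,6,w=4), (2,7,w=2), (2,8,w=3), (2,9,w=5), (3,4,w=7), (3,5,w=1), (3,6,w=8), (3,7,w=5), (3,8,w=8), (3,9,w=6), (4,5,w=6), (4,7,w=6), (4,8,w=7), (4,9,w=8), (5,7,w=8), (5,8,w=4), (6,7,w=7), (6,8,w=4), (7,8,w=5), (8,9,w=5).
23 (MST edges: (1,3,w=1), (1,9,w=2), (2,5,w=4), (2,6,w=4), (2,7,w=2), (2,8,w=3), (3,5,w=1), (4,5,w=6); sum of weights 1 + 2 + 4 + 4 + 2 + 3 + 1 + 6 = 23)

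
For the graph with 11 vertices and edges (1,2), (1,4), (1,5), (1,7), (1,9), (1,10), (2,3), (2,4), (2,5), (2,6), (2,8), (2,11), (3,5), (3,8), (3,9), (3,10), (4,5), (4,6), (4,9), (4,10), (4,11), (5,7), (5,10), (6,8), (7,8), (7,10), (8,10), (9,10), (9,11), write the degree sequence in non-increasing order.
[7, 7, 7, 6, 6, 5, 5, 5, 4, 3, 3] (degrees: deg(1)=6, deg(2)=7, deg(3)=5, deg(4)=7, deg(5)=6, deg(6)=3, deg(7)=4, deg(8)=5, deg(9)=5, deg(10)=7, deg(11)=3)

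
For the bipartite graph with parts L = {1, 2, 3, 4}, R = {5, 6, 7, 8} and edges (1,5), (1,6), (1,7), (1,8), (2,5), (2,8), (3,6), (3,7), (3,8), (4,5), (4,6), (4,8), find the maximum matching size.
4 (matching: (1,8), (2,5), (3,7), (4,6); upper bound min(|L|,|R|) = min(4,4) = 4)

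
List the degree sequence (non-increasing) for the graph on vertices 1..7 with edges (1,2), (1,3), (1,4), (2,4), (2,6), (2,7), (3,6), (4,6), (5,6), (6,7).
[5, 4, 3, 3, 2, 2, 1] (degrees: deg(1)=3, deg(2)=4, deg(3)=2, deg(4)=3, deg(5)=1, deg(6)=5, deg(7)=2)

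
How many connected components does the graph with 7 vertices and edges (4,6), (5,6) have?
5 (components: {1}, {2}, {3}, {4, 5, 6}, {7})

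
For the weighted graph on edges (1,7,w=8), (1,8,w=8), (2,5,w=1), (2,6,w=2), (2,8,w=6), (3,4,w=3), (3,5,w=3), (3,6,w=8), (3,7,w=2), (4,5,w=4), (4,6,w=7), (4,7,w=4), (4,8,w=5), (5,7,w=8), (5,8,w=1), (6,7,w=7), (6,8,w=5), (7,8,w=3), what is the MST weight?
20 (MST edges: (1,7,w=8), (2,5,w=1), (2,6,w=2), (3,4,w=3), (3,5,w=3), (3,7,w=2), (5,8,w=1); sum of weights 8 + 1 + 2 + 3 + 3 + 2 + 1 = 20)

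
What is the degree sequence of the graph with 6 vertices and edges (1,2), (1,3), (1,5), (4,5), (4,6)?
[3, 2, 2, 1, 1, 1] (degrees: deg(1)=3, deg(2)=1, deg(3)=1, deg(4)=2, deg(5)=2, deg(6)=1)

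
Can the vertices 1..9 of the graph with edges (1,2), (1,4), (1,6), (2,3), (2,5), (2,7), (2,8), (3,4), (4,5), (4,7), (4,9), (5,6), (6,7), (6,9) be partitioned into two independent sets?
Yes. Partition: {1, 3, 5, 7, 8, 9}, {2, 4, 6}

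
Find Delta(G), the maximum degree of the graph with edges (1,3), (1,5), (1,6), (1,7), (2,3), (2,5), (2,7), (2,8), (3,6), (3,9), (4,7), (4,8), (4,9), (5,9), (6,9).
4 (attained at vertices 1, 2, 3, 9)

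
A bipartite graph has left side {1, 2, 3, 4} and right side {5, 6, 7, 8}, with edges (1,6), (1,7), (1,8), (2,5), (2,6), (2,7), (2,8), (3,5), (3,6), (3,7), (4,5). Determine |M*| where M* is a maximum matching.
4 (matching: (1,8), (2,7), (3,6), (4,5); upper bound min(|L|,|R|) = min(4,4) = 4)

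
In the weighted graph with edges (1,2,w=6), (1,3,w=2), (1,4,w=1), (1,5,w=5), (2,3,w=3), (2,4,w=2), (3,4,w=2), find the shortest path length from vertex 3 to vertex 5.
7 (path: 3 -> 1 -> 5; weights 2 + 5 = 7)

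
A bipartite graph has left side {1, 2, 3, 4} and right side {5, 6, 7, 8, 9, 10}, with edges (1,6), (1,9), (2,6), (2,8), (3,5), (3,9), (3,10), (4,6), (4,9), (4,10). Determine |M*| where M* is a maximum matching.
4 (matching: (1,9), (2,8), (3,10), (4,6); upper bound min(|L|,|R|) = min(4,6) = 4)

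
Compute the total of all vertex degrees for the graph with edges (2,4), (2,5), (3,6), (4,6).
8 (handshake: sum of degrees = 2|E| = 2 x 4 = 8)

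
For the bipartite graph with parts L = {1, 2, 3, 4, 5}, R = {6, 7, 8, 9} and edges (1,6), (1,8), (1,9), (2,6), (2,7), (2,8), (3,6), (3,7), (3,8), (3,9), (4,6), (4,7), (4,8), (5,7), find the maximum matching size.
4 (matching: (1,9), (2,8), (3,7), (4,6); upper bound min(|L|,|R|) = min(5,4) = 4)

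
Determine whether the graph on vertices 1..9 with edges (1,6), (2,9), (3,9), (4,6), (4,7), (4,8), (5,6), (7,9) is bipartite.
Yes. Partition: {1, 4, 5, 9}, {2, 3, 6, 7, 8}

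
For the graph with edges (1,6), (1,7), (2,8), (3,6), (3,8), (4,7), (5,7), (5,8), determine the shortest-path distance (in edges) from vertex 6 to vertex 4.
3 (path: 6 -> 1 -> 7 -> 4, 3 edges)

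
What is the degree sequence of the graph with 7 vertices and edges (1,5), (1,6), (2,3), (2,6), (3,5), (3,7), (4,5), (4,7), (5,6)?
[4, 3, 3, 2, 2, 2, 2] (degrees: deg(1)=2, deg(2)=2, deg(3)=3, deg(4)=2, deg(5)=4, deg(6)=3, deg(7)=2)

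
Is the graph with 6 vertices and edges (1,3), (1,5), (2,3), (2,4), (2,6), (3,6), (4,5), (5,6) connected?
Yes (BFS from 1 visits [1, 3, 5, 2, 6, 4] — all 6 vertices reached)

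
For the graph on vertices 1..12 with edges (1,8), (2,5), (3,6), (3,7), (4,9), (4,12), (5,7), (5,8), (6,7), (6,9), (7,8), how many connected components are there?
3 (components: {1, 2, 3, 4, 5, 6, 7, 8, 9, 12}, {10}, {11})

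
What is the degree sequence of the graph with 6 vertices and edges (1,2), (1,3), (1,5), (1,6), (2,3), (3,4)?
[4, 3, 2, 1, 1, 1] (degrees: deg(1)=4, deg(2)=2, deg(3)=3, deg(4)=1, deg(5)=1, deg(6)=1)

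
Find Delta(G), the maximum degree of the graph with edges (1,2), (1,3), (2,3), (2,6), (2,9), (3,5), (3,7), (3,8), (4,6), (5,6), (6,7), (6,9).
5 (attained at vertices 3, 6)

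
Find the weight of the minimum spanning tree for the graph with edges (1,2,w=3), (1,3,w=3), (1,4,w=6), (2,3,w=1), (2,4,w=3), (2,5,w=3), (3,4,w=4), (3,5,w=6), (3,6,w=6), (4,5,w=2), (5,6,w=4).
13 (MST edges: (1,2,w=3), (2,3,w=1), (2,4,w=3), (4,5,w=2), (5,6,w=4); sum of weights 3 + 1 + 3 + 2 + 4 = 13)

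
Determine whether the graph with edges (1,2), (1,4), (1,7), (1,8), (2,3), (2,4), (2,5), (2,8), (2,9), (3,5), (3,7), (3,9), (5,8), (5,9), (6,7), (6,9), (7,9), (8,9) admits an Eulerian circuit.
Yes (the graph is connected and all 9 vertices have even degree)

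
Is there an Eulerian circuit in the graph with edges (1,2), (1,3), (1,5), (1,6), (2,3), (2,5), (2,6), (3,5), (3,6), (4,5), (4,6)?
Yes (the graph is connected and all 6 vertices have even degree)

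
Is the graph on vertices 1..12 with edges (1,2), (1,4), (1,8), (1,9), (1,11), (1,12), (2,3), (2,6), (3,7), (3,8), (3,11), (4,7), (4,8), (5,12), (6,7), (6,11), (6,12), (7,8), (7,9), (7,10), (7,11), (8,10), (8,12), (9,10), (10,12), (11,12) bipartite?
No (odd cycle of length 3: 4 -> 1 -> 8 -> 4)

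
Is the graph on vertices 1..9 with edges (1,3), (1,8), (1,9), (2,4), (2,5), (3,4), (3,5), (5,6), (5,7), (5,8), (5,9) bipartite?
Yes. Partition: {1, 4, 5}, {2, 3, 6, 7, 8, 9}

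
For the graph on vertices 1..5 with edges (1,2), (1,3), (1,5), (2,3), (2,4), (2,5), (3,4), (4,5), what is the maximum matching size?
2 (matching: (2,5), (3,4); upper bound floor(n/2) = floor(5/2) = 2)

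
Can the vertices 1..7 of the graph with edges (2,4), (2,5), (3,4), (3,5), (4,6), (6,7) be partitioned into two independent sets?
Yes. Partition: {1, 2, 3, 6}, {4, 5, 7}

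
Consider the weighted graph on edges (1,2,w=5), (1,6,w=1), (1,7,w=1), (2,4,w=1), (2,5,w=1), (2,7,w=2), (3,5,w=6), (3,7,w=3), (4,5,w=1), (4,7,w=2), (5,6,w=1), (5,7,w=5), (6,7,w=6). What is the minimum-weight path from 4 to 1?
3 (path: 4 -> 7 -> 1; weights 2 + 1 = 3)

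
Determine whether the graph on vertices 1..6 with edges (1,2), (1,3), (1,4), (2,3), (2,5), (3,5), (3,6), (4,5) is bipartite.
No (odd cycle of length 3: 3 -> 1 -> 2 -> 3)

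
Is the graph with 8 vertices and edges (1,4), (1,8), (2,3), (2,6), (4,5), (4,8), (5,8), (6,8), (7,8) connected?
Yes (BFS from 1 visits [1, 4, 8, 5, 6, 7, 2, 3] — all 8 vertices reached)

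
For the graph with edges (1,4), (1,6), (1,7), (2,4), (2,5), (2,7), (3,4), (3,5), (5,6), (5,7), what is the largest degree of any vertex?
4 (attained at vertex 5)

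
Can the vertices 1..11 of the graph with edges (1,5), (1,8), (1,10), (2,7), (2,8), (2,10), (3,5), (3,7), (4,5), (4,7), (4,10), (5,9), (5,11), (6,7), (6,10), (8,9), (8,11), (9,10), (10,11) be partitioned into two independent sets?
Yes. Partition: {1, 2, 3, 4, 6, 9, 11}, {5, 7, 8, 10}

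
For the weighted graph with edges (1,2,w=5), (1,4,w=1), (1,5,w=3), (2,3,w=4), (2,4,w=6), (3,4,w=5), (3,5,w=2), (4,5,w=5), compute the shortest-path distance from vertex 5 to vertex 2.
6 (path: 5 -> 3 -> 2; weights 2 + 4 = 6)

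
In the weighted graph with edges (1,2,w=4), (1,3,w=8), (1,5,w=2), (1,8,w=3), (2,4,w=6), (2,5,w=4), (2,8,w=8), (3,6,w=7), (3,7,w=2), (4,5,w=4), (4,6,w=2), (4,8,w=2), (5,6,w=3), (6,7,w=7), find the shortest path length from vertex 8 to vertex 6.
4 (path: 8 -> 4 -> 6; weights 2 + 2 = 4)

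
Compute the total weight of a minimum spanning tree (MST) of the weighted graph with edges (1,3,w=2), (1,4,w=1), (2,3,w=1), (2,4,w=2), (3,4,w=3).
4 (MST edges: (1,3,w=2), (1,4,w=1), (2,3,w=1); sum of weights 2 + 1 + 1 = 4)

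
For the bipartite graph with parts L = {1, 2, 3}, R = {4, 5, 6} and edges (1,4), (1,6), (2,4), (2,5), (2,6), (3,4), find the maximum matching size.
3 (matching: (1,6), (2,5), (3,4); upper bound min(|L|,|R|) = min(3,3) = 3)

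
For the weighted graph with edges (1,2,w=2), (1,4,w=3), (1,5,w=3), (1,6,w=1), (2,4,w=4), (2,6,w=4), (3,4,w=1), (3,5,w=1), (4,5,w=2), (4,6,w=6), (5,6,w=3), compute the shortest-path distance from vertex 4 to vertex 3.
1 (path: 4 -> 3; weights 1 = 1)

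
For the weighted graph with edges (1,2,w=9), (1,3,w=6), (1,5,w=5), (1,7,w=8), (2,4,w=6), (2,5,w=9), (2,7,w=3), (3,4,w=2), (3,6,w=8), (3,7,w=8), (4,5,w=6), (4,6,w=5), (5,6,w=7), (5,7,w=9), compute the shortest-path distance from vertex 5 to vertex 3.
8 (path: 5 -> 4 -> 3; weights 6 + 2 = 8)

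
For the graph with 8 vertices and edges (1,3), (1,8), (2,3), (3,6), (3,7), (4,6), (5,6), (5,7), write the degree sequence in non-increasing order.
[4, 3, 2, 2, 2, 1, 1, 1] (degrees: deg(1)=2, deg(2)=1, deg(3)=4, deg(4)=1, deg(5)=2, deg(6)=3, deg(7)=2, deg(8)=1)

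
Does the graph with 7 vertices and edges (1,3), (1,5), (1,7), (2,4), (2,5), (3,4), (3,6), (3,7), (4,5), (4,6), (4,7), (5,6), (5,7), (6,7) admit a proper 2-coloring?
No (odd cycle of length 3: 3 -> 1 -> 7 -> 3)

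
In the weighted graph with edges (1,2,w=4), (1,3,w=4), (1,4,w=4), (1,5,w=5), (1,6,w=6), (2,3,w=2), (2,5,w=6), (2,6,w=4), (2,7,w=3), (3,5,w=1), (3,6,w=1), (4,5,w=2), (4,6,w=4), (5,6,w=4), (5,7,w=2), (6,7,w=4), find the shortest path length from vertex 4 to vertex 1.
4 (path: 4 -> 1; weights 4 = 4)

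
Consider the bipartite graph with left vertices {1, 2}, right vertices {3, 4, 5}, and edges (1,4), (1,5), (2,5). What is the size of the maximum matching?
2 (matching: (1,4), (2,5); upper bound min(|L|,|R|) = min(2,3) = 2)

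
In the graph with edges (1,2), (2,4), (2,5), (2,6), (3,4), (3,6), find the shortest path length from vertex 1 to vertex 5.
2 (path: 1 -> 2 -> 5, 2 edges)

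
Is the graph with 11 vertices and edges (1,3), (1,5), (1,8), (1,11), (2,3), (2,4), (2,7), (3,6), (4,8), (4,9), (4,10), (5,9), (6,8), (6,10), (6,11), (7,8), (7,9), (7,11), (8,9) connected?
Yes (BFS from 1 visits [1, 3, 5, 8, 11, 2, 6, 9, 4, 7, 10] — all 11 vertices reached)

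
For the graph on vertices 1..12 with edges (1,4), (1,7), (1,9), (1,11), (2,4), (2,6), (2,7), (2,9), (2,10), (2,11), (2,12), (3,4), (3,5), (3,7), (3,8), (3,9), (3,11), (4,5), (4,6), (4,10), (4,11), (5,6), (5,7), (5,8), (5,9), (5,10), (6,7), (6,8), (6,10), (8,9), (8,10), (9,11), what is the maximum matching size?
6 (matching: (1,11), (2,12), (3,9), (4,10), (5,8), (6,7); upper bound floor(n/2) = floor(12/2) = 6)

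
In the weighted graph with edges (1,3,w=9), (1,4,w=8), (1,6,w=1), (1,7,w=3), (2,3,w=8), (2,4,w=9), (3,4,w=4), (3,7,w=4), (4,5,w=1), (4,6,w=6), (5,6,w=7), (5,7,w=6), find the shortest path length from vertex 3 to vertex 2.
8 (path: 3 -> 2; weights 8 = 8)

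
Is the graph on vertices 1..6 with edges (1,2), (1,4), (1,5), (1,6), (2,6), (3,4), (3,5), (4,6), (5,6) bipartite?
No (odd cycle of length 3: 2 -> 1 -> 6 -> 2)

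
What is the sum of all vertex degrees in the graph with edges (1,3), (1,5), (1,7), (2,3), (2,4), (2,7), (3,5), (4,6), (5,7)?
18 (handshake: sum of degrees = 2|E| = 2 x 9 = 18)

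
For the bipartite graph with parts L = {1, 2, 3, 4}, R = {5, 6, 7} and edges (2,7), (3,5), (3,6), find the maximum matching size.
2 (matching: (2,7), (3,6); upper bound min(|L|,|R|) = min(4,3) = 3)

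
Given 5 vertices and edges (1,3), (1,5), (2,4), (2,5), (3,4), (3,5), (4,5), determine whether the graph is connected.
Yes (BFS from 1 visits [1, 3, 5, 4, 2] — all 5 vertices reached)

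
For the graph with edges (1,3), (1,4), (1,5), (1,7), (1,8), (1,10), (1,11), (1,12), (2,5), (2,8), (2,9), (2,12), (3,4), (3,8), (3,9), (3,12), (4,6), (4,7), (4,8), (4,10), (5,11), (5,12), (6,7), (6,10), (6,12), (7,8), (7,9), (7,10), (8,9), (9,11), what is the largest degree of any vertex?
8 (attained at vertex 1)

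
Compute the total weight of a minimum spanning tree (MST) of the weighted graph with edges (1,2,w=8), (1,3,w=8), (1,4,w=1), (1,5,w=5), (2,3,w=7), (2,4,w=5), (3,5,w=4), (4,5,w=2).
12 (MST edges: (1,4,w=1), (2,4,w=5), (3,5,w=4), (4,5,w=2); sum of weights 1 + 5 + 4 + 2 = 12)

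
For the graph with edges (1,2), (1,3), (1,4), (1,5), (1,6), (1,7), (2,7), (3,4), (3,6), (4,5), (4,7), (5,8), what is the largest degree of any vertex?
6 (attained at vertex 1)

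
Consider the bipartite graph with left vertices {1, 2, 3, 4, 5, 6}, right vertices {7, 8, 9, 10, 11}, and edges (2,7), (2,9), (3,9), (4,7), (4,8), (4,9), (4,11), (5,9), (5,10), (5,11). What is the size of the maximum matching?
4 (matching: (2,7), (3,9), (4,11), (5,10); upper bound min(|L|,|R|) = min(6,5) = 5)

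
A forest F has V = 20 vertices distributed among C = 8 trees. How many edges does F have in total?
12 (Each of the 8 component trees on V_i vertices has V_i - 1 edges; summing gives V - C = 20 - 8 = 12)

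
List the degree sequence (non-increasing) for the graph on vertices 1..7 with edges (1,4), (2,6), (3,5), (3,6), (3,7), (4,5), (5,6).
[3, 3, 3, 2, 1, 1, 1] (degrees: deg(1)=1, deg(2)=1, deg(3)=3, deg(4)=2, deg(5)=3, deg(6)=3, deg(7)=1)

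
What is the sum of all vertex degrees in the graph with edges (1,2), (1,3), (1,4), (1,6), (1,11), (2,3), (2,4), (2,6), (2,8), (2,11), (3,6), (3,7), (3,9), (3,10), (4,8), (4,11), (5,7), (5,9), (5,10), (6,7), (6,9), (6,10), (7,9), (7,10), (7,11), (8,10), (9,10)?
54 (handshake: sum of degrees = 2|E| = 2 x 27 = 54)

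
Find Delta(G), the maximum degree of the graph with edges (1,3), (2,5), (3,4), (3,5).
3 (attained at vertex 3)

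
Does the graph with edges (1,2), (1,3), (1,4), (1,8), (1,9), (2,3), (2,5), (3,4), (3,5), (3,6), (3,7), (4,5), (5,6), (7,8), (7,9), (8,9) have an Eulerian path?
No (6 vertices have odd degree: {1, 2, 4, 7, 8, 9}; Eulerian path requires 0 or 2)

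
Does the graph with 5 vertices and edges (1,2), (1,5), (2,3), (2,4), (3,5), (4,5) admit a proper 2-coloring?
Yes. Partition: {1, 3, 4}, {2, 5}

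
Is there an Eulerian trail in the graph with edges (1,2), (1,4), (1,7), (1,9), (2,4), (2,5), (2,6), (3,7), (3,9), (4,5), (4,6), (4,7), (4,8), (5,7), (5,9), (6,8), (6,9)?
Yes — and in fact it has an Eulerian circuit (the graph is connected and all 9 vertices have even degree)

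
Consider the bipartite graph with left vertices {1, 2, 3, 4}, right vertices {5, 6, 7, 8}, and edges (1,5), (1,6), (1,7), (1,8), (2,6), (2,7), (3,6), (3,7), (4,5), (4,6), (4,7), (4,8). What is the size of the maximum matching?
4 (matching: (1,8), (2,7), (3,6), (4,5); upper bound min(|L|,|R|) = min(4,4) = 4)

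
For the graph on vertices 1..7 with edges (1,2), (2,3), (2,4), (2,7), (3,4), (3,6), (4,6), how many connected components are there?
2 (components: {1, 2, 3, 4, 6, 7}, {5})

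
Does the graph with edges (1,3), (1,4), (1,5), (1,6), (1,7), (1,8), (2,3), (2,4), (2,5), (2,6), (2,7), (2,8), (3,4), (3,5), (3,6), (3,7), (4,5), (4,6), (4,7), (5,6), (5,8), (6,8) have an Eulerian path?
Yes — and in fact it has an Eulerian circuit (the graph is connected and all 8 vertices have even degree)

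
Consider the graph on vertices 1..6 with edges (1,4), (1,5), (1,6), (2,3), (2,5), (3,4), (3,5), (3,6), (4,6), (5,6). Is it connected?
Yes (BFS from 1 visits [1, 4, 5, 6, 3, 2] — all 6 vertices reached)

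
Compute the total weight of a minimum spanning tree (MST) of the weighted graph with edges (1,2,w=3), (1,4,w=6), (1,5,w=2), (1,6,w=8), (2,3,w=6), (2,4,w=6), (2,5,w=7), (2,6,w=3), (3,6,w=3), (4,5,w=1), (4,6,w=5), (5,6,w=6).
12 (MST edges: (1,2,w=3), (1,5,w=2), (2,6,w=3), (3,6,w=3), (4,5,w=1); sum of weights 3 + 2 + 3 + 3 + 1 = 12)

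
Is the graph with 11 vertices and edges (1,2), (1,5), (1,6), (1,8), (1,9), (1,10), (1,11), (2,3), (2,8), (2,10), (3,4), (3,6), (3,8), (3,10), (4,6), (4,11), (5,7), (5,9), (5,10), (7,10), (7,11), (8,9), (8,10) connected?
Yes (BFS from 1 visits [1, 2, 5, 6, 8, 9, 10, 11, 3, 7, 4] — all 11 vertices reached)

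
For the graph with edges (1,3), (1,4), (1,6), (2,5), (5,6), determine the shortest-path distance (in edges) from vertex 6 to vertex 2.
2 (path: 6 -> 5 -> 2, 2 edges)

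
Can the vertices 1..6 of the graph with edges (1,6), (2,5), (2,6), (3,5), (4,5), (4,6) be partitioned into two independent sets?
Yes. Partition: {1, 2, 3, 4}, {5, 6}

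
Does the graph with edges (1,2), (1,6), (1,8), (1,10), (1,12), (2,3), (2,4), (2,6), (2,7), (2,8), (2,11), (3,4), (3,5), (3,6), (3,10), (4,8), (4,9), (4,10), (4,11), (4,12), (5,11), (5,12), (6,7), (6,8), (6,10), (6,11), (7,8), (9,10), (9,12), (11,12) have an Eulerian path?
No (12 vertices have odd degree: {1, 2, 3, 4, 5, 6, 7, 8, 9, 10, 11, 12}; Eulerian path requires 0 or 2)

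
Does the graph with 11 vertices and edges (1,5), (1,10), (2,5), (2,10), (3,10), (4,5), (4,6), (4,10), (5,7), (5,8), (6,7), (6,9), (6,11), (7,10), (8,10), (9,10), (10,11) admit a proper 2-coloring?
Yes. Partition: {1, 2, 3, 4, 7, 8, 9, 11}, {5, 6, 10}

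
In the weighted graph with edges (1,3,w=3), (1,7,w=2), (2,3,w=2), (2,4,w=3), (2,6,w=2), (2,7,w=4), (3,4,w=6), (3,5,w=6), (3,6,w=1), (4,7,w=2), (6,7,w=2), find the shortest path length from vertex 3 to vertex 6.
1 (path: 3 -> 6; weights 1 = 1)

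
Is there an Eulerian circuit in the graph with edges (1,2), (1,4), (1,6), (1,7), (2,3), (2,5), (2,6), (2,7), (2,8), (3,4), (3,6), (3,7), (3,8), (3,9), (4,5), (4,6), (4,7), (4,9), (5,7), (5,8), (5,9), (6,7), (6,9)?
No (2 vertices have odd degree: {5, 8}; Eulerian circuit requires 0)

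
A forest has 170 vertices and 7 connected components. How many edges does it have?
163 (Each of the 7 component trees on V_i vertices has V_i - 1 edges; summing gives V - C = 170 - 7 = 163)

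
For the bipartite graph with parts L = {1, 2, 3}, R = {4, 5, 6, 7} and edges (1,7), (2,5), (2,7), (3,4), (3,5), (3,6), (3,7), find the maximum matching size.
3 (matching: (1,7), (2,5), (3,6); upper bound min(|L|,|R|) = min(3,4) = 3)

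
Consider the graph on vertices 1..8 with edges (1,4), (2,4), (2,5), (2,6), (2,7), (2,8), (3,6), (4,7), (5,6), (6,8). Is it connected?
Yes (BFS from 1 visits [1, 4, 2, 7, 5, 6, 8, 3] — all 8 vertices reached)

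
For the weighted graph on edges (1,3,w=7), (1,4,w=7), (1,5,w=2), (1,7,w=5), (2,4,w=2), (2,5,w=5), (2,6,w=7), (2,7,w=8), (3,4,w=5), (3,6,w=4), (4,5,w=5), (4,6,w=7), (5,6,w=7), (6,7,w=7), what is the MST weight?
23 (MST edges: (1,5,w=2), (1,7,w=5), (2,4,w=2), (2,5,w=5), (3,4,w=5), (3,6,w=4); sum of weights 2 + 5 + 2 + 5 + 5 + 4 = 23)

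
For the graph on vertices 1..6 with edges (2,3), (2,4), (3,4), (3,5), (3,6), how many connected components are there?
2 (components: {1}, {2, 3, 4, 5, 6})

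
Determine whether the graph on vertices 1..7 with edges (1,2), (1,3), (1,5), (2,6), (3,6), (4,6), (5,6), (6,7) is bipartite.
Yes. Partition: {1, 6}, {2, 3, 4, 5, 7}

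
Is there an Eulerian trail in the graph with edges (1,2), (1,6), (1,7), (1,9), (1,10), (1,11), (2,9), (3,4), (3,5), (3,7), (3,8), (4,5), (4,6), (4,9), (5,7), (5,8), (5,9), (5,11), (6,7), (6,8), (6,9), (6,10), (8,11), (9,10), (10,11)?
Yes — and in fact it has an Eulerian circuit (the graph is connected and all 11 vertices have even degree)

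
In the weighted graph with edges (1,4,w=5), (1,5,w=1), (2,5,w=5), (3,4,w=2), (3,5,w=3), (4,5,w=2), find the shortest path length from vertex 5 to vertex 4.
2 (path: 5 -> 4; weights 2 = 2)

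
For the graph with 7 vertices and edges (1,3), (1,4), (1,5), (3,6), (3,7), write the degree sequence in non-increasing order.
[3, 3, 1, 1, 1, 1, 0] (degrees: deg(1)=3, deg(2)=0, deg(3)=3, deg(4)=1, deg(5)=1, deg(6)=1, deg(7)=1)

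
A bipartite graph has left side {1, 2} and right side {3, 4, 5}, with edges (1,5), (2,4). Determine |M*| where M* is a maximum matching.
2 (matching: (1,5), (2,4); upper bound min(|L|,|R|) = min(2,3) = 2)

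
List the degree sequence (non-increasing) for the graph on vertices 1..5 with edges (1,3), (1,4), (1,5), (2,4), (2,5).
[3, 2, 2, 2, 1] (degrees: deg(1)=3, deg(2)=2, deg(3)=1, deg(4)=2, deg(5)=2)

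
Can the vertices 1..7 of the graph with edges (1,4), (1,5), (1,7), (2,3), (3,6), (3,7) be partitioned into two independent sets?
Yes. Partition: {1, 3}, {2, 4, 5, 6, 7}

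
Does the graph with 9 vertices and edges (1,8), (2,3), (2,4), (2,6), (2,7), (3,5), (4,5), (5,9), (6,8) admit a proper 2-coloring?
Yes. Partition: {1, 3, 4, 6, 7, 9}, {2, 5, 8}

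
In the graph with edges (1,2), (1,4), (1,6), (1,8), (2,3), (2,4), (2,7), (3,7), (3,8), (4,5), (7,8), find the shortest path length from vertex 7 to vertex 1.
2 (path: 7 -> 2 -> 1, 2 edges)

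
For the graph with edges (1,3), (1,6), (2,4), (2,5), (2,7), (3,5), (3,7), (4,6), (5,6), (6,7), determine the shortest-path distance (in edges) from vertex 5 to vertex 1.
2 (path: 5 -> 3 -> 1, 2 edges)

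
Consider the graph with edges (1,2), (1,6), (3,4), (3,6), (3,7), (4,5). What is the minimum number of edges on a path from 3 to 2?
3 (path: 3 -> 6 -> 1 -> 2, 3 edges)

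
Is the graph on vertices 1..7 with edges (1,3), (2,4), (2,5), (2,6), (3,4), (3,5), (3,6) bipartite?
Yes. Partition: {1, 4, 5, 6, 7}, {2, 3}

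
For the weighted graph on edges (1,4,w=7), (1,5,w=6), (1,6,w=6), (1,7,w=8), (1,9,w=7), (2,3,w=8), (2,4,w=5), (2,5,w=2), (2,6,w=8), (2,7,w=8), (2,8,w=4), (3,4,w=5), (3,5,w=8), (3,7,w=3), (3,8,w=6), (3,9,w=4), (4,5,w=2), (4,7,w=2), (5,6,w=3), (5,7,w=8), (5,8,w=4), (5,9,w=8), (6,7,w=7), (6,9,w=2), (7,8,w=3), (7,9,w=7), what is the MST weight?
23 (MST edges: (1,5,w=6), (2,5,w=2), (3,7,w=3), (4,5,w=2), (4,7,w=2), (5,6,w=3), (6,9,w=2), (7,8,w=3); sum of weights 6 + 2 + 3 + 2 + 2 + 3 + 2 + 3 = 23)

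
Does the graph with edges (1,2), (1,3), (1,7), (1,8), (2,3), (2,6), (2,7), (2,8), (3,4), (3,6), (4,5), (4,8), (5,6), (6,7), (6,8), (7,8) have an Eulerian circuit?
No (4 vertices have odd degree: {2, 4, 6, 8}; Eulerian circuit requires 0)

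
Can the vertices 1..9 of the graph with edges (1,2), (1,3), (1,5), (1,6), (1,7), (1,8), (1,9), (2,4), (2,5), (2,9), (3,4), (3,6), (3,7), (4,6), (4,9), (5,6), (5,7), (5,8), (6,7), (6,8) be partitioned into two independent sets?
No (odd cycle of length 3: 2 -> 1 -> 5 -> 2)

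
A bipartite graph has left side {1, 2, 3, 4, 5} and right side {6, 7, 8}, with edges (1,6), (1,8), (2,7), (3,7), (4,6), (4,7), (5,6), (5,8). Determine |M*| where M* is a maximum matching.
3 (matching: (1,8), (2,7), (4,6); upper bound min(|L|,|R|) = min(5,3) = 3)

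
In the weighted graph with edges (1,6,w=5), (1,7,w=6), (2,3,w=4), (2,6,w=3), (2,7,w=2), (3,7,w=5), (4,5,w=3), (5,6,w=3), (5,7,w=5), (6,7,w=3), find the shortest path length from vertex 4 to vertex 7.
8 (path: 4 -> 5 -> 7; weights 3 + 5 = 8)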